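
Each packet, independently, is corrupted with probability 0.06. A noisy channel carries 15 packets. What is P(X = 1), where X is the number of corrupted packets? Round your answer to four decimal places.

X ~ Binomial(n=15, p=0.06).
P(X=1) = C(15,1) · p^1 · (1−p)^14
= 15 · 0.06 · 0.42052 = 0.378471

0.3785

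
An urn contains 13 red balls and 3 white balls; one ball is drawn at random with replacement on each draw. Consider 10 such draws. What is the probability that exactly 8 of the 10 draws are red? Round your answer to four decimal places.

X ~ Binomial(n=10, p=0.8125).
P(X=8) = C(10,8) · p^8 · (1−p)^2
= 45 · 0.18993 · 0.035156 = 0.300471

0.3005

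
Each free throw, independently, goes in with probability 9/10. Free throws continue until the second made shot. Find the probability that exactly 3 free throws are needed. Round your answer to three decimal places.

0.162

Y = trial on which the second success occurs; negative binomial, r=2, p=0.90.
P(Y=3) = C(2,1) · p^2 · (1−p)^1
= 2 · 0.81 · 0.1 = 0.16200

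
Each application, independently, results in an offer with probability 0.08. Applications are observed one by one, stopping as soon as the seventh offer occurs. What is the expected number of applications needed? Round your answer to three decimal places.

Y = total applications until the seventh success; negative binomial with r=7, p=0.08.
E[Y] = r / p = 7 / 0.08 = 87.50000

87.500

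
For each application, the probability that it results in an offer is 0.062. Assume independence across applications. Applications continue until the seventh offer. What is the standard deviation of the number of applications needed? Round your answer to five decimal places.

Y = total applications until the seventh success; negative binomial with r=7, p=0.062.
SD(Y) = √[r(1−p)/p²] = √(1708.1165453) = 41.3293666

41.32937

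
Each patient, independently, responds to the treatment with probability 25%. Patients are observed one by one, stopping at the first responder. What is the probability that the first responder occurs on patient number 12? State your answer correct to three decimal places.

0.011

Geometric (trials to first success), p = 0.25.
P(Y = 12) = (1−p)^11 · p = 0.042235 · 0.25 = 0.01056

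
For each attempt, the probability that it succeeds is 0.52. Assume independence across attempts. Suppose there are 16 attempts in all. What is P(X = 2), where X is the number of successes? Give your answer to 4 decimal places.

0.0011

X ~ Binomial(n=16, p=0.52).
P(X=2) = C(16,2) · p^2 · (1−p)^14
= 120 · 0.2704 · 3.4465e-05 = 0.001118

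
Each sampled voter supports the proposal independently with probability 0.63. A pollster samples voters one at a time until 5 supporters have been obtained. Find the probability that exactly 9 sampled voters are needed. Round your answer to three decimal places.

0.130

Y = trial on which the fifth success occurs; negative binomial, r=5, p=0.63.
P(Y=9) = C(8,4) · p^5 · (1−p)^4
= 70 · 0.099244 · 0.018742 = 0.13020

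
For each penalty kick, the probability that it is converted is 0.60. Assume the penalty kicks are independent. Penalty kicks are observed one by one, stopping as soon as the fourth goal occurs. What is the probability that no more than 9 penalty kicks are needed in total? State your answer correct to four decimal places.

0.9006

Finishing within 9 penalty kicks ⇔ at least 4 successes in the first 9. With X ~ Binomial(9, 0.60), P(Y ≤ 9) = 1 − P(X ≤ 3).
  k=0: C(9,0)·0.60^0·0.40^9 = 0.000262
  k=1: C(9,1)·0.60^1·0.40^8 = 0.003539
  k=2: C(9,2)·0.60^2·0.40^7 = 0.021234
  k=3: C(9,3)·0.60^3·0.40^6 = 0.074318
1 − 0.099353 = 0.900647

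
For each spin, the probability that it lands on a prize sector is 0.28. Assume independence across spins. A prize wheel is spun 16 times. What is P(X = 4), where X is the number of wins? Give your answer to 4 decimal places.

X ~ Binomial(n=16, p=0.28).
P(X=4) = C(16,4) · p^4 · (1−p)^12
= 1820 · 0.0061466 · 0.019408 = 0.217117

0.2171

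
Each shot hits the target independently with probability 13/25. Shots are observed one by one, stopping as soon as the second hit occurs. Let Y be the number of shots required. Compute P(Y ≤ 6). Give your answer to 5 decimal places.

Finishing within 6 shots ⇔ at least 2 successes in the first 6. With X ~ Binomial(6, 0.52), P(Y ≤ 6) = 1 − P(X ≤ 1).
  k=0: C(6,0)·0.52^0·0.48^6 = 0.0122306
  k=1: C(6,1)·0.52^1·0.48^5 = 0.0794988
1 − 0.0917294 = 0.9082706

0.90827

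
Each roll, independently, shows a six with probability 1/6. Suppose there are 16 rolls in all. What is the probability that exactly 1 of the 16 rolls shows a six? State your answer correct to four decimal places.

0.1731

X ~ Binomial(n=16, p=0.166667).
P(X=1) = C(16,1) · p^1 · (1−p)^15
= 16 · 0.16667 · 0.064905 = 0.173081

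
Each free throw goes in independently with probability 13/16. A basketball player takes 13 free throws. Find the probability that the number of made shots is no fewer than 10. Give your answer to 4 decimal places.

0.7847

X ~ Binomial(13, 0.8125); P(X ≥ 10) = Σ C(13,k) p^k (1−p)^(13−k) over k:
  k=10: C(13,10)·0.8125^10·0.1875^3 = 0.236376
  k=11: C(13,11)·0.8125^11·0.1875^2 = 0.279354
  k=12: C(13,12)·0.8125^12·0.1875^1 = 0.201755
  k=13: C(13,13)·0.8125^13·0.1875^0 = 0.067252
Total = 0.784737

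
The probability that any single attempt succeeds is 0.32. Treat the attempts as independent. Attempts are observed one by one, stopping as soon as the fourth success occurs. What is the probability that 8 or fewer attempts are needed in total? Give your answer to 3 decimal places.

0.232

Finishing within 8 attempts ⇔ at least 4 successes in the first 8. With X ~ Binomial(8, 0.32), P(Y ≤ 8) = 1 − P(X ≤ 3).
  k=0: C(8,0)·0.32^0·0.68^8 = 0.04572
  k=1: C(8,1)·0.32^1·0.68^7 = 0.17211
  k=2: C(8,2)·0.32^2·0.68^6 = 0.28347
  k=3: C(8,3)·0.32^3·0.68^5 = 0.26680
1 − 0.76810 = 0.23190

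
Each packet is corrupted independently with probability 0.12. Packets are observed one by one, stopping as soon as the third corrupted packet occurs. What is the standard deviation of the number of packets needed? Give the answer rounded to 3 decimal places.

13.540

Y = total packets until the third success; negative binomial with r=3, p=0.12.
SD(Y) = √[r(1−p)/p²] = √(183.33333) = 13.54006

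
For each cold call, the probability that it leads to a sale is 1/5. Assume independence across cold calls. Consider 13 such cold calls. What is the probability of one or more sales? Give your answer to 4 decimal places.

P(at least one) = 1 − P(none) = 1 − (1 − 0.20)^13
= 1 − 0.054976 = 0.945024

0.9450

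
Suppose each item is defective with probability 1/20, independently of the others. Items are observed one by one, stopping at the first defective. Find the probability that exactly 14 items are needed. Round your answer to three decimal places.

0.026

Geometric (trials to first success), p = 0.05.
P(Y = 14) = (1−p)^13 · p = 0.51334 · 0.05 = 0.02567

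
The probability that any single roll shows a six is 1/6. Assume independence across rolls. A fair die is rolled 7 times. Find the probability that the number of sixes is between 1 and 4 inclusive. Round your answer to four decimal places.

X ~ Binomial(7, 0.166667); P(1 ≤ X ≤ 4) = Σ C(7,k) p^k (1−p)^(7−k) over k:
  k=1: C(7,1)·0.166667^1·0.833333^6 = 0.390714
  k=2: C(7,2)·0.166667^2·0.833333^5 = 0.234429
  k=3: C(7,3)·0.166667^3·0.833333^4 = 0.078143
  k=4: C(7,4)·0.166667^4·0.833333^3 = 0.015629
Total = 0.718914

0.7189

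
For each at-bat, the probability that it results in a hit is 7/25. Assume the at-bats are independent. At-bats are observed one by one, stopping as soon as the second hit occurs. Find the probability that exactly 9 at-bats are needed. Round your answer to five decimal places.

Y = trial on which the second success occurs; negative binomial, r=2, p=0.28.
P(Y=9) = C(8,1) · p^2 · (1−p)^7
= 8 · 0.0784 · 0.10031 = 0.0629120

0.06291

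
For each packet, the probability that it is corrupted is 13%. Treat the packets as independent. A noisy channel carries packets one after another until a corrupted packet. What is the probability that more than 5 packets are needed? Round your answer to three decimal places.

0.498

Y = number of packets to the first success; geometric, p = 0.13.
P(Y > 5) = P(first 5 all fail) = (1−p)^5 = 0.49842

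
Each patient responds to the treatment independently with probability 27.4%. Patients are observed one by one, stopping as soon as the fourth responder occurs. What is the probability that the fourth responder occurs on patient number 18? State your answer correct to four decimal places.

0.0433

Y = trial on which the fourth success occurs; negative binomial, r=4, p=0.274.
P(Y=18) = C(17,3) · p^4 · (1−p)^14
= 680 · 0.0056364 · 0.011301 = 0.043314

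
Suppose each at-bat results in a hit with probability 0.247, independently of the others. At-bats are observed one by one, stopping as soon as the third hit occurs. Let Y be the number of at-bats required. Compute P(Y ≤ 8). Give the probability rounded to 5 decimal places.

Finishing within 8 at-bats ⇔ at least 3 successes in the first 8. With X ~ Binomial(8, 0.247), P(Y ≤ 8) = 1 − P(X ≤ 2).
  k=0: C(8,0)·0.247^0·0.753^8 = 0.1033617
  k=1: C(8,1)·0.247^1·0.753^7 = 0.2712388
  k=2: C(8,2)·0.247^2·0.753^6 = 0.3114023
1 − 0.6860028 = 0.3139972

0.31400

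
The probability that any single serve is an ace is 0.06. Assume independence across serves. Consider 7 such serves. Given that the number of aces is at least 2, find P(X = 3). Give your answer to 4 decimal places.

0.0955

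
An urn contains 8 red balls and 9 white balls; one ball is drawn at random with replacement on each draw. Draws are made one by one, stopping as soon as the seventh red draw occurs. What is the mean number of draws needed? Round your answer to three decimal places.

14.875

Y = total draws until the seventh success; negative binomial with r=7, p=0.470588.
E[Y] = r / p = 7 / 0.470588 = 14.87500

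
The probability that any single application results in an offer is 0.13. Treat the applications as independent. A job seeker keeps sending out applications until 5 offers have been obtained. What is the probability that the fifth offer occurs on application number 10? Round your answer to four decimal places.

Y = trial on which the fifth success occurs; negative binomial, r=5, p=0.13.
P(Y=10) = C(9,4) · p^5 · (1−p)^5
= 126 · 3.7129e-05 · 0.49842 = 0.002332

0.0023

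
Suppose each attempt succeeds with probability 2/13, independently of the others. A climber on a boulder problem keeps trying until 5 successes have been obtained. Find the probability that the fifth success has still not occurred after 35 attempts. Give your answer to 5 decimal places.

0.35704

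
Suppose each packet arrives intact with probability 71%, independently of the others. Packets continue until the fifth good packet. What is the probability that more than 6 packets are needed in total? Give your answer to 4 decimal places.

Needing more than 6 packets ⇔ fewer than 5 successes in the first 6. With X ~ Binomial(6, 0.71), P(Y > 6) = P(X ≤ 4).
  k=0: C(6,0)·0.71^0·0.29^6 = 0.000595
  k=1: C(6,1)·0.71^1·0.29^5 = 0.008738
  k=2: C(6,2)·0.71^2·0.29^4 = 0.053481
  k=3: C(6,3)·0.71^3·0.29^3 = 0.174582
  k=4: C(6,4)·0.71^4·0.29^2 = 0.320568
P(X ≤ 4) = 0.557964

0.5580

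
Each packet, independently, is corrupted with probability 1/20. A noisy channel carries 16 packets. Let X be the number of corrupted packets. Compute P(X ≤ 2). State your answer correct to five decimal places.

0.95706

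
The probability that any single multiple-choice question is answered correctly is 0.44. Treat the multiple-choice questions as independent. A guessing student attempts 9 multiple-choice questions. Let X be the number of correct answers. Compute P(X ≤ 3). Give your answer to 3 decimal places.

0.385

X ~ Binomial(9, 0.44); P(X ≤ 3) = Σ C(9,k) p^k (1−p)^(9−k) over k:
  k=0: C(9,0)·0.44^0·0.56^9 = 0.00542
  k=1: C(9,1)·0.44^1·0.56^8 = 0.03830
  k=2: C(9,2)·0.44^2·0.56^7 = 0.12037
  k=3: C(9,3)·0.44^3·0.56^6 = 0.22068
Total = 0.38477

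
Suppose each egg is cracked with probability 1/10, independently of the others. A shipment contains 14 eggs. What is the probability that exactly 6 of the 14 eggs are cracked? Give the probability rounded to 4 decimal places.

0.0013

X ~ Binomial(n=14, p=0.10).
P(X=6) = C(14,6) · p^6 · (1−p)^8
= 3003 · 1e-06 · 0.43047 = 0.001293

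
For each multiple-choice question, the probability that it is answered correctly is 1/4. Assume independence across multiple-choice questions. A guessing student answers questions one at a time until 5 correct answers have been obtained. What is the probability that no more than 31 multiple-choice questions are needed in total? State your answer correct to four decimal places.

Finishing within 31 multiple-choice questions ⇔ at least 5 successes in the first 31. With X ~ Binomial(31, 0.25), P(Y ≤ 31) = 1 − P(X ≤ 4).
  k=0: C(31,0)·0.25^0·0.75^31 = 0.000134
  k=1: C(31,1)·0.25^1·0.75^30 = 0.001384
  k=2: C(31,2)·0.25^2·0.75^29 = 0.006920
  k=3: C(31,3)·0.25^3·0.75^28 = 0.022298
  k=4: C(31,4)·0.25^4·0.75^27 = 0.052029
1 − 0.082765 = 0.917235

0.9172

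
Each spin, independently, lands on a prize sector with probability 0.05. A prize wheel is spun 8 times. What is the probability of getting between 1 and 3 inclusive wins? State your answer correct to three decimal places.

0.336

X ~ Binomial(8, 0.05); P(1 ≤ X ≤ 3) = Σ C(8,k) p^k (1−p)^(8−k) over k:
  k=1: C(8,1)·0.05^1·0.95^7 = 0.27933
  k=2: C(8,2)·0.05^2·0.95^6 = 0.05146
  k=3: C(8,3)·0.05^3·0.95^5 = 0.00542
Total = 0.33621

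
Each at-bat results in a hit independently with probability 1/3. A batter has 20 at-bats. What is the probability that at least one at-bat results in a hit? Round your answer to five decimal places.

0.99970

P(at least one) = 1 − P(none) = 1 − (1 − 0.333333)^20
= 1 − 0.0003007 = 0.9996993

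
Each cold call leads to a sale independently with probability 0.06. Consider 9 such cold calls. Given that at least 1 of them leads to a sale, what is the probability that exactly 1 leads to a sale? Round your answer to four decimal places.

0.7709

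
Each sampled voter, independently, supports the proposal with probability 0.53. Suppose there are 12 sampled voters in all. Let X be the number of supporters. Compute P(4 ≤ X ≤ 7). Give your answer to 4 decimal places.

X ~ Binomial(12, 0.53); P(4 ≤ X ≤ 7) = Σ C(12,k) p^k (1−p)^(12−k) over k:
  k=4: C(12,4)·0.53^4·0.47^8 = 0.093002
  k=5: C(12,5)·0.53^5·0.47^7 = 0.167799
  k=6: C(12,6)·0.53^6·0.47^6 = 0.220757
  k=7: C(12,7)·0.53^7·0.47^5 = 0.213376
Total = 0.694934

0.6949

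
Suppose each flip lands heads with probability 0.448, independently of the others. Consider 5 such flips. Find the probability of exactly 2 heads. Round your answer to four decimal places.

X ~ Binomial(n=5, p=0.448).
P(X=2) = C(5,2) · p^2 · (1−p)^3
= 10 · 0.2007 · 0.1682 = 0.337577

0.3376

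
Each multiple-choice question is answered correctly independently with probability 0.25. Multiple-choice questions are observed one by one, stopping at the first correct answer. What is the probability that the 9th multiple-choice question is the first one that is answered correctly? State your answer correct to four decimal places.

Geometric (trials to first success), p = 0.25.
P(Y = 9) = (1−p)^8 · p = 0.10011 · 0.25 = 0.025028

0.0250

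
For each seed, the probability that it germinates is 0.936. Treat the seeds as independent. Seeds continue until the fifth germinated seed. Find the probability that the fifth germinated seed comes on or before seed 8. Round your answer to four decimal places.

0.9990

Finishing within 8 seeds ⇔ at least 5 successes in the first 8. With X ~ Binomial(8, 0.936), P(Y ≤ 8) = 1 − P(X ≤ 4).
  k=0: C(8,0)·0.936^0·0.064^8 = 0.000000
  k=1: C(8,1)·0.936^1·0.064^7 = 0.000000
  k=2: C(8,2)·0.936^2·0.064^6 = 0.000002
  k=3: C(8,3)·0.936^3·0.064^5 = 0.000049
  k=4: C(8,4)·0.936^4·0.064^4 = 0.000901
1 − 0.000952 = 0.999048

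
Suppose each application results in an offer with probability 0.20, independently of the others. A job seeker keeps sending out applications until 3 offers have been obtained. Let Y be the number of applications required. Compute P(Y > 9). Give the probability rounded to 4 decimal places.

Needing more than 9 applications ⇔ fewer than 3 successes in the first 9. With X ~ Binomial(9, 0.20), P(Y > 9) = P(X ≤ 2).
  k=0: C(9,0)·0.20^0·0.80^9 = 0.134218
  k=1: C(9,1)·0.20^1·0.80^8 = 0.301990
  k=2: C(9,2)·0.20^2·0.80^7 = 0.301990
P(X ≤ 2) = 0.738198

0.7382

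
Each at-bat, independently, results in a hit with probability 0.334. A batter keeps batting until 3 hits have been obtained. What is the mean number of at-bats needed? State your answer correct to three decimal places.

8.982

Y = total at-bats until the third success; negative binomial with r=3, p=0.334.
E[Y] = r / p = 3 / 0.334 = 8.98204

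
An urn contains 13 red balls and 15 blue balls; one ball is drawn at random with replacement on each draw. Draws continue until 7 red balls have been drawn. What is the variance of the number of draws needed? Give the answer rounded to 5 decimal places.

Y = total draws until the seventh success; negative binomial with r=7, p=0.464286.
Var(Y) = r(1−p)/p² = 7·0.535714 / 0.464286² = 17.3964497

17.39645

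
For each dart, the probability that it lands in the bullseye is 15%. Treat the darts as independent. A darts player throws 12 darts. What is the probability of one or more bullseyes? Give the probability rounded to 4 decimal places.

P(at least one) = 1 − P(none) = 1 − (1 − 0.15)^12
= 1 − 0.142242 = 0.857758

0.8578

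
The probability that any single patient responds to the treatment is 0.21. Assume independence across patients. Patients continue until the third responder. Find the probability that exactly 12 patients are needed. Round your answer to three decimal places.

Y = trial on which the third success occurs; negative binomial, r=3, p=0.21.
P(Y=12) = C(11,2) · p^3 · (1−p)^9
= 55 · 0.009261 · 0.11985 = 0.06105

0.061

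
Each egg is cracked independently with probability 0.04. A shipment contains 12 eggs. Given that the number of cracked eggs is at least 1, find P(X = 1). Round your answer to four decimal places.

0.7910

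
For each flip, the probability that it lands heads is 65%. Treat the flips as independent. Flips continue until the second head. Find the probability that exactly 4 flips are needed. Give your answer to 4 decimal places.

0.1553

Y = trial on which the second success occurs; negative binomial, r=2, p=0.65.
P(Y=4) = C(3,1) · p^2 · (1−p)^2
= 3 · 0.4225 · 0.1225 = 0.155269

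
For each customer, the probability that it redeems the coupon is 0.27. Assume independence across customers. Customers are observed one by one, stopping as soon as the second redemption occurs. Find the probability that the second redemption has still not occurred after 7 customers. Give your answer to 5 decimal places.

0.39650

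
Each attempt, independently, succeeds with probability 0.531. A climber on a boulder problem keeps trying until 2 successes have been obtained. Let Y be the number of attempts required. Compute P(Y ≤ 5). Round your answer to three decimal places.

Finishing within 5 attempts ⇔ at least 2 successes in the first 5. With X ~ Binomial(5, 0.531), P(Y ≤ 5) = 1 − P(X ≤ 1).
  k=0: C(5,0)·0.531^0·0.469^5 = 0.02269
  k=1: C(5,1)·0.531^1·0.469^4 = 0.12846
1 − 0.15115 = 0.84885

0.849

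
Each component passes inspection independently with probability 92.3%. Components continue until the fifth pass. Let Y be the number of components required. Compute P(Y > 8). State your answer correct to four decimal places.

0.0019

Needing more than 8 components ⇔ fewer than 5 successes in the first 8. With X ~ Binomial(8, 0.923), P(Y > 8) = P(X ≤ 4).
  k=0: C(8,0)·0.923^0·0.077^8 = 0.000000
  k=1: C(8,1)·0.923^1·0.077^7 = 0.000000
  k=2: C(8,2)·0.923^2·0.077^6 = 0.000005
  k=3: C(8,3)·0.923^3·0.077^5 = 0.000119
  k=4: C(8,4)·0.923^4·0.077^4 = 0.001786
P(X ≤ 4) = 0.001910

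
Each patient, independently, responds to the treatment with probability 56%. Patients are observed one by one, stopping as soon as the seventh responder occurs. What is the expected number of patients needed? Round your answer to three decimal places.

Y = total patients until the seventh success; negative binomial with r=7, p=0.56.
E[Y] = r / p = 7 / 0.56 = 12.50000

12.500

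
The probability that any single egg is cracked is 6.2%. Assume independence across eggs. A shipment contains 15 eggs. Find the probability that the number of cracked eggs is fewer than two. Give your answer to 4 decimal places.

X ~ Binomial(15, 0.062); P(X ≤ 1) = Σ C(15,k) p^k (1−p)^(15−k) over k:
  k=0: C(15,0)·0.062^0·0.938^15 = 0.382862
  k=1: C(15,1)·0.062^1·0.938^14 = 0.379597
Total = 0.762459

0.7625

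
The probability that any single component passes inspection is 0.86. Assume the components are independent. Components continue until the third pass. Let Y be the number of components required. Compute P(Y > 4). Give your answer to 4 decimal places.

0.0968

Needing more than 4 components ⇔ fewer than 3 successes in the first 4. With X ~ Binomial(4, 0.86), P(Y > 4) = P(X ≤ 2).
  k=0: C(4,0)·0.86^0·0.14^4 = 0.000384
  k=1: C(4,1)·0.86^1·0.14^3 = 0.009439
  k=2: C(4,2)·0.86^2·0.14^2 = 0.086977
P(X ≤ 2) = 0.096800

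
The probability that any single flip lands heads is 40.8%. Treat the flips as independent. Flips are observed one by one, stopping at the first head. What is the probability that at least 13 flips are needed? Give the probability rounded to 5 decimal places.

Y = number of flips to the first success; geometric, p = 0.408.
P(Y > 12) = P(first 12 all fail) = (1−p)^12 = 0.0018529

0.00185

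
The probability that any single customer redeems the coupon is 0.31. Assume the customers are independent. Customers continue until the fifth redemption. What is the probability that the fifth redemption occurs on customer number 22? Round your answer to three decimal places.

Y = trial on which the fifth success occurs; negative binomial, r=5, p=0.31.
P(Y=22) = C(21,4) · p^5 · (1−p)^17
= 5985 · 0.0028629 · 0.0018215 = 0.03121

0.031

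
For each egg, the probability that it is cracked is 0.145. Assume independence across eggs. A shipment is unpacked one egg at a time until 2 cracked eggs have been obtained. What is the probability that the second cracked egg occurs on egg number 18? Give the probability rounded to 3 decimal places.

Y = trial on which the second success occurs; negative binomial, r=2, p=0.145.
P(Y=18) = C(17,1) · p^2 · (1−p)^16
= 17 · 0.021025 · 0.081556 = 0.02915

0.029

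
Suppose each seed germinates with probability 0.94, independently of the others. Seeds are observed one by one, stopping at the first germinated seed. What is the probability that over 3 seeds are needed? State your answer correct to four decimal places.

Y = number of seeds to the first success; geometric, p = 0.94.
P(Y > 3) = P(first 3 all fail) = (1−p)^3 = 0.000216

0.0002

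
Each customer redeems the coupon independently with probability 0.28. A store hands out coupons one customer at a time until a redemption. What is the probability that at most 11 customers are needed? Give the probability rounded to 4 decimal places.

Y = number of customers to the first success; geometric, p = 0.28.
P(Y ≤ 11) = 1 − (1−p)^11 = 1 − 0.026956 = 0.973044

0.9730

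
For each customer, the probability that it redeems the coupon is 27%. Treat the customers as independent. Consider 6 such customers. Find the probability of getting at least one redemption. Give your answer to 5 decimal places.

0.84867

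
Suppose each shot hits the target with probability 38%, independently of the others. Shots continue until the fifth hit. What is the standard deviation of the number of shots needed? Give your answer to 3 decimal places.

4.633

Y = total shots until the fifth success; negative binomial with r=5, p=0.38.
SD(Y) = √[r(1−p)/p²] = √(21.46814) = 4.63337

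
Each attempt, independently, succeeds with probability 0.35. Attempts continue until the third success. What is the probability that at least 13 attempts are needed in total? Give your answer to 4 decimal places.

0.1513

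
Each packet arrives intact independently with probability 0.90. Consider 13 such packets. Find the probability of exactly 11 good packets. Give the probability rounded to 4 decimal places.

0.2448

X ~ Binomial(n=13, p=0.90).
P(X=11) = C(13,11) · p^11 · (1−p)^2
= 78 · 0.31381 · 0.01 = 0.244772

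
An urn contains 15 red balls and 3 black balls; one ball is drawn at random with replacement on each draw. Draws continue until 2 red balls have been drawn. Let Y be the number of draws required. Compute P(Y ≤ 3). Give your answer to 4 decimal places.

Finishing within 3 draws ⇔ at least 2 successes in the first 3. With X ~ Binomial(3, 0.833333), P(Y ≤ 3) = 1 − P(X ≤ 1).
  k=0: C(3,0)·0.833333^0·0.166667^3 = 0.004630
  k=1: C(3,1)·0.833333^1·0.166667^2 = 0.069444
1 − 0.074074 = 0.925926

0.9259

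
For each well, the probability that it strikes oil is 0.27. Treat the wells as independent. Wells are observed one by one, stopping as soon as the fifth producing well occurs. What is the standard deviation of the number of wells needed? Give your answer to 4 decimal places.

Y = total wells until the fifth success; negative binomial with r=5, p=0.27.
SD(Y) = √[r(1−p)/p²] = √(50.068587) = 7.075916

7.0759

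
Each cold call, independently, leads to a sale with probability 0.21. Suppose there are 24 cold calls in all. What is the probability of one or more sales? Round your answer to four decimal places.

P(at least one) = 1 − P(none) = 1 − (1 − 0.21)^24
= 1 − 0.003492 = 0.996508

0.9965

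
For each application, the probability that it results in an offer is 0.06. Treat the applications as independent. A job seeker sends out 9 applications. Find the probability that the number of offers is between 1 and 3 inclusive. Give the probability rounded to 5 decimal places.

X ~ Binomial(9, 0.06); P(1 ≤ X ≤ 3) = Σ C(9,k) p^k (1−p)^(9−k) over k:
  k=1: C(9,1)·0.06^1·0.94^8 = 0.3291672
  k=2: C(9,2)·0.06^2·0.94^7 = 0.0840427
  k=3: C(9,3)·0.06^3·0.94^6 = 0.0125170
Total = 0.4257269

0.42573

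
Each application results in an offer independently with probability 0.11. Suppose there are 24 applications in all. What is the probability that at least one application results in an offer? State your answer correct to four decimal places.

0.9390

P(at least one) = 1 − P(none) = 1 − (1 − 0.11)^24
= 1 − 0.061004 = 0.938996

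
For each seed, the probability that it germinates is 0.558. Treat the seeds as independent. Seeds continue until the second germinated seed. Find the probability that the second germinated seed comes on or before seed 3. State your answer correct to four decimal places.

Finishing within 3 seeds ⇔ at least 2 successes in the first 3. With X ~ Binomial(3, 0.558), P(Y ≤ 3) = 1 − P(X ≤ 1).
  k=0: C(3,0)·0.558^0·0.442^3 = 0.086351
  k=1: C(3,1)·0.558^1·0.442^2 = 0.327039
1 − 0.413390 = 0.586610

0.5866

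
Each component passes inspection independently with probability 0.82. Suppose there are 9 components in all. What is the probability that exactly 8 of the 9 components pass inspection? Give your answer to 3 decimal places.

X ~ Binomial(n=9, p=0.82).
P(X=8) = C(9,8) · p^8 · (1−p)^1
= 9 · 0.20441 · 0.18 = 0.33115

0.331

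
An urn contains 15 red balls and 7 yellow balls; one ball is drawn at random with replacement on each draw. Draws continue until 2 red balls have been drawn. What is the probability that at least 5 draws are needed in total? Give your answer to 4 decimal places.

0.0981

Needing more than 4 draws ⇔ fewer than 2 successes in the first 4. With X ~ Binomial(4, 0.681818), P(Y > 4) = P(X ≤ 1).
  k=0: C(4,0)·0.681818^0·0.318182^4 = 0.010249
  k=1: C(4,1)·0.681818^1·0.318182^3 = 0.087853
P(X ≤ 1) = 0.098102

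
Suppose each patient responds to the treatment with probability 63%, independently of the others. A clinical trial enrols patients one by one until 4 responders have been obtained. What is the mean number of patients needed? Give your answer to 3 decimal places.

6.349

Y = total patients until the fourth success; negative binomial with r=4, p=0.63.
E[Y] = r / p = 4 / 0.63 = 6.34921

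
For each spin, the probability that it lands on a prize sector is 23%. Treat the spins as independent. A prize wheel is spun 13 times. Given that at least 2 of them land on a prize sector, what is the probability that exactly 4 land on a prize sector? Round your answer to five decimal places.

0.22755

X ~ Binomial(13, 0.23). Want P(X=4 | X≥2) = P(X=4) / P(X≥2).
P(X=4) = C(13,4)·0.23^4·0.77^9 = 0.1903855
P(X≥2) = 1 − 0.0334487 − 0.1298853 = 0.8366660
Ratio = 0.1903855 / 0.8366660 = 0.2275526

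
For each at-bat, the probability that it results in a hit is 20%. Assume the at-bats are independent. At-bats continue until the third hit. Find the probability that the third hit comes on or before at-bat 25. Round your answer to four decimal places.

Finishing within 25 at-bats ⇔ at least 3 successes in the first 25. With X ~ Binomial(25, 0.20), P(Y ≤ 25) = 1 − P(X ≤ 2).
  k=0: C(25,0)·0.20^0·0.80^25 = 0.003778
  k=1: C(25,1)·0.20^1·0.80^24 = 0.023612
  k=2: C(25,2)·0.20^2·0.80^23 = 0.070835
1 − 0.098225 = 0.901775

0.9018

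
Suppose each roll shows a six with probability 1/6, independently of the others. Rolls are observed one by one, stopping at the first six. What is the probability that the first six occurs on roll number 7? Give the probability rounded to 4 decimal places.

0.0558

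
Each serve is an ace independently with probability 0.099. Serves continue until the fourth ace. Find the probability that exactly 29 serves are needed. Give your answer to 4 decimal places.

0.0232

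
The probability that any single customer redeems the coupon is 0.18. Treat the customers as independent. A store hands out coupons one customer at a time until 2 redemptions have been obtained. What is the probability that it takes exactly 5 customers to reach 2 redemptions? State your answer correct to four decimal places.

Y = trial on which the second success occurs; negative binomial, r=2, p=0.18.
P(Y=5) = C(4,1) · p^2 · (1−p)^3
= 4 · 0.0324 · 0.55137 = 0.071457

0.0715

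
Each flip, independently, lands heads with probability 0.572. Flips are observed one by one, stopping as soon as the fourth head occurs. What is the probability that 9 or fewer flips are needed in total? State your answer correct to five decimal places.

0.86610

Finishing within 9 flips ⇔ at least 4 successes in the first 9. With X ~ Binomial(9, 0.572), P(Y ≤ 9) = 1 − P(X ≤ 3).
  k=0: C(9,0)·0.572^0·0.428^9 = 0.0004819
  k=1: C(9,1)·0.572^1·0.428^8 = 0.0057968
  k=2: C(9,2)·0.572^2·0.428^7 = 0.0309885
  k=3: C(9,3)·0.572^3·0.428^6 = 0.0966340
1 − 0.1339013 = 0.8660987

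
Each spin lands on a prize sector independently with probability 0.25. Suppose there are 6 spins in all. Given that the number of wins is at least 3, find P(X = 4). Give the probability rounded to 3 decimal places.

0.195

X ~ Binomial(6, 0.25). Want P(X=4 | X≥3) = P(X=4) / P(X≥3).
P(X=4) = C(6,4)·0.25^4·0.75^2 = 0.03296
P(X≥3) = 1 − 0.17798 − 0.35596 − 0.29663 = 0.16943
Ratio = 0.03296 / 0.16943 = 0.19452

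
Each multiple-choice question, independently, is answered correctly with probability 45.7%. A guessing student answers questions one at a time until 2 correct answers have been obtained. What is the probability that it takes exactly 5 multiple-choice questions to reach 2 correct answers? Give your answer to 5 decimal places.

0.13375

Y = trial on which the second success occurs; negative binomial, r=2, p=0.457.
P(Y=5) = C(4,1) · p^2 · (1−p)^3
= 4 · 0.20885 · 0.1601 = 0.1337494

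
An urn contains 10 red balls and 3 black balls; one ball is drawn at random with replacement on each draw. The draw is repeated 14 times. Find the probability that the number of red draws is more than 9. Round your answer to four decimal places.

X ~ Binomial(14, 0.769231); P(X ≥ 10) = Σ C(14,k) p^k (1−p)^(14−k) over k:
  k=10: C(14,10)·0.769231^10·0.230769^4 = 0.205926
  k=11: C(14,11)·0.769231^11·0.230769^3 = 0.249608
  k=12: C(14,12)·0.769231^12·0.230769^2 = 0.208007
  k=13: C(14,13)·0.769231^13·0.230769^1 = 0.106670
  k=14: C(14,14)·0.769231^14·0.230769^0 = 0.025398
Total = 0.795608

0.7956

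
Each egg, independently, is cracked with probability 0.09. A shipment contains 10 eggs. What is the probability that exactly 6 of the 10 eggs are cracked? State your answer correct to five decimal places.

X ~ Binomial(n=10, p=0.09).
P(X=6) = C(10,6) · p^6 · (1−p)^4
= 210 · 5.3144e-07 · 0.68575 = 0.0000765

0.00008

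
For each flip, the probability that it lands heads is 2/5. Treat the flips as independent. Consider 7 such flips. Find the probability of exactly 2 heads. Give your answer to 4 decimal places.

0.2613

X ~ Binomial(n=7, p=0.40).
P(X=2) = C(7,2) · p^2 · (1−p)^5
= 21 · 0.16 · 0.07776 = 0.261274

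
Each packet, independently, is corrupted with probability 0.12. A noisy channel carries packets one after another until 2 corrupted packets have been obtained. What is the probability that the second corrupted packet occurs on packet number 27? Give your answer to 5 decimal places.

Y = trial on which the second success occurs; negative binomial, r=2, p=0.12.
P(Y=27) = C(26,1) · p^2 · (1−p)^25
= 26 · 0.0144 · 0.040932 = 0.0153251

0.01533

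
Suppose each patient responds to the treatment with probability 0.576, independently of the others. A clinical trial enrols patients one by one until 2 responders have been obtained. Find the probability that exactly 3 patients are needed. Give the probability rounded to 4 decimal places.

0.2813

Y = trial on which the second success occurs; negative binomial, r=2, p=0.576.
P(Y=3) = C(2,1) · p^2 · (1−p)^1
= 2 · 0.33178 · 0.424 = 0.281346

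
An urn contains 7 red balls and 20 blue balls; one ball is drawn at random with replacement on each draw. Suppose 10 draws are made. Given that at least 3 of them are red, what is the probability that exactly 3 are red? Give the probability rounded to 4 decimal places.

X ~ Binomial(10, 0.259259). Want P(X=3 | X≥3) = P(X=3) / P(X≥3).
P(X=3) = C(10,3)·0.259259^3·0.740741^7 = 0.255887
P(X≥3) = 1 − 0.049735 − 0.174073 − 0.274164 = 0.502028
Ratio = 0.255887 / 0.502028 = 0.509706

0.5097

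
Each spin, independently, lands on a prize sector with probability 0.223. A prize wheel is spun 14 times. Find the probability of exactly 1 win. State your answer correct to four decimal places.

0.1175

X ~ Binomial(n=14, p=0.223).
P(X=1) = C(14,1) · p^1 · (1−p)^13
= 14 · 0.223 · 0.037625 = 0.117464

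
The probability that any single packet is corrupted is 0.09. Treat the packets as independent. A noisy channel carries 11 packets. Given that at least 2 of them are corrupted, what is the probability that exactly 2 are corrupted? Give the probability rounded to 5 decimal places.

0.73293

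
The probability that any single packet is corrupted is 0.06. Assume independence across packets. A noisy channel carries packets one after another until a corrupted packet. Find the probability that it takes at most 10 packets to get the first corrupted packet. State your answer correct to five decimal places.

0.46138

Y = number of packets to the first success; geometric, p = 0.06.
P(Y ≤ 10) = 1 − (1−p)^10 = 1 − 0.5386151 = 0.4613849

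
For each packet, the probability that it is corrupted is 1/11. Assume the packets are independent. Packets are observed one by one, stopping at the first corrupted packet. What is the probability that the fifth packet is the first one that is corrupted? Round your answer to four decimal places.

0.0621

Geometric (trials to first success), p = 0.090909.
P(Y = 5) = (1−p)^4 · p = 0.68301 · 0.090909 = 0.062092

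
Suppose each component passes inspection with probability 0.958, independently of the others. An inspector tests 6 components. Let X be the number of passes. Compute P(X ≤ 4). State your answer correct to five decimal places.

X ~ Binomial(6, 0.958); P(X ≤ 4) = Σ C(6,k) p^k (1−p)^(6−k) over k:
  k=0: C(6,0)·0.958^0·0.042^6 = 0.0000000
  k=1: C(6,1)·0.958^1·0.042^5 = 0.0000008
  k=2: C(6,2)·0.958^2·0.042^4 = 0.0000428
  k=3: C(6,3)·0.958^3·0.042^3 = 0.0013028
  k=4: C(6,4)·0.958^4·0.042^2 = 0.0222870
Total = 0.0236334

0.02363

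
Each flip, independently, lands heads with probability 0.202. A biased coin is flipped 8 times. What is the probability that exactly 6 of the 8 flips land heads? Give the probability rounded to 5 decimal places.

X ~ Binomial(n=8, p=0.202).
P(X=6) = C(8,6) · p^6 · (1−p)^2
= 28 · 6.7937e-05 · 0.6368 = 0.0012114

0.00121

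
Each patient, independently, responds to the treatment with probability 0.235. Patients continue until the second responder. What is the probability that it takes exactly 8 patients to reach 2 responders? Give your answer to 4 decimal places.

0.0775

Y = trial on which the second success occurs; negative binomial, r=2, p=0.235.
P(Y=8) = C(7,1) · p^2 · (1−p)^6
= 7 · 0.055225 · 0.20043 = 0.077482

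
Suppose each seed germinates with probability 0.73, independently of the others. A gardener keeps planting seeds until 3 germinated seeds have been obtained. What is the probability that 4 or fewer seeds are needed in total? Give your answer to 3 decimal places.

0.704

Finishing within 4 seeds ⇔ at least 3 successes in the first 4. With X ~ Binomial(4, 0.73), P(Y ≤ 4) = 1 − P(X ≤ 2).
  k=0: C(4,0)·0.73^0·0.27^4 = 0.00531
  k=1: C(4,1)·0.73^1·0.27^3 = 0.05747
  k=2: C(4,2)·0.73^2·0.27^2 = 0.23309
1 − 0.29588 = 0.70412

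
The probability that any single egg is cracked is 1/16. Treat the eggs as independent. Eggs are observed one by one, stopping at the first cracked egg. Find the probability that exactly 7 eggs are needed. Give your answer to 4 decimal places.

0.0424

Geometric (trials to first success), p = 0.0625.
P(Y = 7) = (1−p)^6 · p = 0.67893 · 0.0625 = 0.042433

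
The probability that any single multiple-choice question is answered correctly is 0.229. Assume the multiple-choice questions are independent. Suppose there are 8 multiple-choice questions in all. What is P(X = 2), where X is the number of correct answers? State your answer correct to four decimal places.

X ~ Binomial(n=8, p=0.229).
P(X=2) = C(8,2) · p^2 · (1−p)^6
= 28 · 0.052441 · 0.21005 = 0.308429

0.3084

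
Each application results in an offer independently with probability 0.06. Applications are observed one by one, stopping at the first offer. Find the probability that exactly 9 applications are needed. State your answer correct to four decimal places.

Geometric (trials to first success), p = 0.06.
P(Y = 9) = (1−p)^8 · p = 0.60957 · 0.06 = 0.036574

0.0366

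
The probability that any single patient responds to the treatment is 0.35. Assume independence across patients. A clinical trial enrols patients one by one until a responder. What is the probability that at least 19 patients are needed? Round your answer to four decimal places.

0.0004

Y = number of patients to the first success; geometric, p = 0.35.
P(Y > 18) = P(first 18 all fail) = (1−p)^18 = 0.000429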